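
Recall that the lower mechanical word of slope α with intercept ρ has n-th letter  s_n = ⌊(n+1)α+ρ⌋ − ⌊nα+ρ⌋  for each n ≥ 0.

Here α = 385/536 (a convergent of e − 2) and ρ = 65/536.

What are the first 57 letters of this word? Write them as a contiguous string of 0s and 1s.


011011101110110111011011101101110110111011101101110110111

n=0: ⌊(1·385+65)/536⌋ − ⌊(0·385+65)/536⌋ = ⌊450/536⌋ − ⌊65/536⌋ = 0 − 0 = 0
n=1: ⌊(2·385+65)/536⌋ − ⌊(1·385+65)/536⌋ = ⌊835/536⌋ − ⌊450/536⌋ = 1 − 0 = 1
n=2: ⌊(3·385+65)/536⌋ − ⌊(2·385+65)/536⌋ = ⌊1220/536⌋ − ⌊835/536⌋ = 2 − 1 = 1
n=3: ⌊(4·385+65)/536⌋ − ⌊(3·385+65)/536⌋ = ⌊1605/536⌋ − ⌊1220/536⌋ = 2 − 2 = 0
n=4: ⌊(5·385+65)/536⌋ − ⌊(4·385+65)/536⌋ = ⌊1990/536⌋ − ⌊1605/536⌋ = 3 − 2 = 1
n=5: ⌊(6·385+65)/536⌋ − ⌊(5·385+65)/536⌋ = ⌊2375/536⌋ − ⌊1990/536⌋ = 4 − 3 = 1
n=6: ⌊(7·385+65)/536⌋ − ⌊(6·385+65)/536⌋ = ⌊2760/536⌋ − ⌊2375/536⌋ = 5 − 4 = 1
n=7: ⌊(8·385+65)/536⌋ − ⌊(7·385+65)/536⌋ = ⌊3145/536⌋ − ⌊2760/536⌋ = 5 − 5 = 0
n=8: ⌊(9·385+65)/536⌋ − ⌊(8·385+65)/536⌋ = ⌊3530/536⌋ − ⌊3145/536⌋ = 6 − 5 = 1
n=9: ⌊(10·385+65)/536⌋ − ⌊(9·385+65)/536⌋ = ⌊3915/536⌋ − ⌊3530/536⌋ = 7 − 6 = 1
n=10: ⌊(11·385+65)/536⌋ − ⌊(10·385+65)/536⌋ = ⌊4300/536⌋ − ⌊3915/536⌋ = 8 − 7 = 1
n=11: ⌊(12·385+65)/536⌋ − ⌊(11·385+65)/536⌋ = ⌊4685/536⌋ − ⌊4300/536⌋ = 8 − 8 = 0
n=12: ⌊(13·385+65)/536⌋ − ⌊(12·385+65)/536⌋ = ⌊5070/536⌋ − ⌊4685/536⌋ = 9 − 8 = 1
n=13: ⌊(14·385+65)/536⌋ − ⌊(13·385+65)/536⌋ = ⌊5455/536⌋ − ⌊5070/536⌋ = 10 − 9 = 1
n=14: ⌊(15·385+65)/536⌋ − ⌊(14·385+65)/536⌋ = ⌊5840/536⌋ − ⌊5455/536⌋ = 10 − 10 = 0
n=15: ⌊(16·385+65)/536⌋ − ⌊(15·385+65)/536⌋ = ⌊6225/536⌋ − ⌊5840/536⌋ = 11 − 10 = 1
n=16: ⌊(17·385+65)/536⌋ − ⌊(16·385+65)/536⌋ = ⌊6610/536⌋ − ⌊6225/536⌋ = 12 − 11 = 1
n=17: ⌊(18·385+65)/536⌋ − ⌊(17·385+65)/536⌋ = ⌊6995/536⌋ − ⌊6610/536⌋ = 13 − 12 = 1
n=18: ⌊(19·385+65)/536⌋ − ⌊(18·385+65)/536⌋ = ⌊7380/536⌋ − ⌊6995/536⌋ = 13 − 13 = 0
n=19: ⌊(20·385+65)/536⌋ − ⌊(19·385+65)/536⌋ = ⌊7765/536⌋ − ⌊7380/536⌋ = 14 − 13 = 1
n=20: ⌊(21·385+65)/536⌋ − ⌊(20·385+65)/536⌋ = ⌊8150/536⌋ − ⌊7765/536⌋ = 15 − 14 = 1
n=21: ⌊(22·385+65)/536⌋ − ⌊(21·385+65)/536⌋ = ⌊8535/536⌋ − ⌊8150/536⌋ = 15 − 15 = 0
n=22: ⌊(23·385+65)/536⌋ − ⌊(22·385+65)/536⌋ = ⌊8920/536⌋ − ⌊8535/536⌋ = 16 − 15 = 1
n=23: ⌊(24·385+65)/536⌋ − ⌊(23·385+65)/536⌋ = ⌊9305/536⌋ − ⌊8920/536⌋ = 17 − 16 = 1
n=24: ⌊(25·385+65)/536⌋ − ⌊(24·385+65)/536⌋ = ⌊9690/536⌋ − ⌊9305/536⌋ = 18 − 17 = 1
n=25: ⌊(26·385+65)/536⌋ − ⌊(25·385+65)/536⌋ = ⌊10075/536⌋ − ⌊9690/536⌋ = 18 − 18 = 0
n=26: ⌊(27·385+65)/536⌋ − ⌊(26·385+65)/536⌋ = ⌊10460/536⌋ − ⌊10075/536⌋ = 19 − 18 = 1
n=27: ⌊(28·385+65)/536⌋ − ⌊(27·385+65)/536⌋ = ⌊10845/536⌋ − ⌊10460/536⌋ = 20 − 19 = 1
n=28: ⌊(29·385+65)/536⌋ − ⌊(28·385+65)/536⌋ = ⌊11230/536⌋ − ⌊10845/536⌋ = 20 − 20 = 0
n=29: ⌊(30·385+65)/536⌋ − ⌊(29·385+65)/536⌋ = ⌊11615/536⌋ − ⌊11230/536⌋ = 21 − 20 = 1
n=30: ⌊(31·385+65)/536⌋ − ⌊(30·385+65)/536⌋ = ⌊12000/536⌋ − ⌊11615/536⌋ = 22 − 21 = 1
n=31: ⌊(32·385+65)/536⌋ − ⌊(31·385+65)/536⌋ = ⌊12385/536⌋ − ⌊12000/536⌋ = 23 − 22 = 1
n=32: ⌊(33·385+65)/536⌋ − ⌊(32·385+65)/536⌋ = ⌊12770/536⌋ − ⌊12385/536⌋ = 23 − 23 = 0
n=33: ⌊(34·385+65)/536⌋ − ⌊(33·385+65)/536⌋ = ⌊13155/536⌋ − ⌊12770/536⌋ = 24 − 23 = 1
n=34: ⌊(35·385+65)/536⌋ − ⌊(34·385+65)/536⌋ = ⌊13540/536⌋ − ⌊13155/536⌋ = 25 − 24 = 1
n=35: ⌊(36·385+65)/536⌋ − ⌊(35·385+65)/536⌋ = ⌊13925/536⌋ − ⌊13540/536⌋ = 25 − 25 = 0
n=36: ⌊(37·385+65)/536⌋ − ⌊(36·385+65)/536⌋ = ⌊14310/536⌋ − ⌊13925/536⌋ = 26 − 25 = 1
n=37: ⌊(38·385+65)/536⌋ − ⌊(37·385+65)/536⌋ = ⌊14695/536⌋ − ⌊14310/536⌋ = 27 − 26 = 1
n=38: ⌊(39·385+65)/536⌋ − ⌊(38·385+65)/536⌋ = ⌊15080/536⌋ − ⌊14695/536⌋ = 28 − 27 = 1
n=39: ⌊(40·385+65)/536⌋ − ⌊(39·385+65)/536⌋ = ⌊15465/536⌋ − ⌊15080/536⌋ = 28 − 28 = 0
n=40: ⌊(41·385+65)/536⌋ − ⌊(40·385+65)/536⌋ = ⌊15850/536⌋ − ⌊15465/536⌋ = 29 − 28 = 1
n=41: ⌊(42·385+65)/536⌋ − ⌊(41·385+65)/536⌋ = ⌊16235/536⌋ − ⌊15850/536⌋ = 30 − 29 = 1
n=42: ⌊(43·385+65)/536⌋ − ⌊(42·385+65)/536⌋ = ⌊16620/536⌋ − ⌊16235/536⌋ = 31 − 30 = 1
n=43: ⌊(44·385+65)/536⌋ − ⌊(43·385+65)/536⌋ = ⌊17005/536⌋ − ⌊16620/536⌋ = 31 − 31 = 0
n=44: ⌊(45·385+65)/536⌋ − ⌊(44·385+65)/536⌋ = ⌊17390/536⌋ − ⌊17005/536⌋ = 32 − 31 = 1
n=45: ⌊(46·385+65)/536⌋ − ⌊(45·385+65)/536⌋ = ⌊17775/536⌋ − ⌊17390/536⌋ = 33 − 32 = 1
n=46: ⌊(47·385+65)/536⌋ − ⌊(46·385+65)/536⌋ = ⌊18160/536⌋ − ⌊17775/536⌋ = 33 − 33 = 0
n=47: ⌊(48·385+65)/536⌋ − ⌊(47·385+65)/536⌋ = ⌊18545/536⌋ − ⌊18160/536⌋ = 34 − 33 = 1
n=48: ⌊(49·385+65)/536⌋ − ⌊(48·385+65)/536⌋ = ⌊18930/536⌋ − ⌊18545/536⌋ = 35 − 34 = 1
n=49: ⌊(50·385+65)/536⌋ − ⌊(49·385+65)/536⌋ = ⌊19315/536⌋ − ⌊18930/536⌋ = 36 − 35 = 1
n=50: ⌊(51·385+65)/536⌋ − ⌊(50·385+65)/536⌋ = ⌊19700/536⌋ − ⌊19315/536⌋ = 36 − 36 = 0
n=51: ⌊(52·385+65)/536⌋ − ⌊(51·385+65)/536⌋ = ⌊20085/536⌋ − ⌊19700/536⌋ = 37 − 36 = 1
n=52: ⌊(53·385+65)/536⌋ − ⌊(52·385+65)/536⌋ = ⌊20470/536⌋ − ⌊20085/536⌋ = 38 − 37 = 1
n=53: ⌊(54·385+65)/536⌋ − ⌊(53·385+65)/536⌋ = ⌊20855/536⌋ − ⌊20470/536⌋ = 38 − 38 = 0
n=54: ⌊(55·385+65)/536⌋ − ⌊(54·385+65)/536⌋ = ⌊21240/536⌋ − ⌊20855/536⌋ = 39 − 38 = 1
n=55: ⌊(56·385+65)/536⌋ − ⌊(55·385+65)/536⌋ = ⌊21625/536⌋ − ⌊21240/536⌋ = 40 − 39 = 1
n=56: ⌊(57·385+65)/536⌋ − ⌊(56·385+65)/536⌋ = ⌊22010/536⌋ − ⌊21625/536⌋ = 41 − 40 = 1


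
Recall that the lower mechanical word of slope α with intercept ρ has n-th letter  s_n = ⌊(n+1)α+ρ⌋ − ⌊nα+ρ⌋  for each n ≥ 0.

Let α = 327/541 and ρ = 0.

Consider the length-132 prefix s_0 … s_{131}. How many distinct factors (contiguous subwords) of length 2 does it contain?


3

t_n = ⌊(n·327)/541⌋ for n = 0 … 132:
  n=0…9: ⌊0/541⌋=0 ⌊327/541⌋=0 ⌊654/541⌋=1 ⌊981/541⌋=1 ⌊1308/541⌋=2 ⌊1635/541⌋=3 ⌊1962/541⌋=3 ⌊2289/541⌋=4 ⌊2616/541⌋=4 ⌊2943/541⌋=5
  n=10…19: ⌊3270/541⌋=6 ⌊3597/541⌋=6 ⌊3924/541⌋=7 ⌊4251/541⌋=7 ⌊4578/541⌋=8 ⌊4905/541⌋=9 ⌊5232/541⌋=9 ⌊5559/541⌋=10 ⌊5886/541⌋=10 ⌊6213/541⌋=11
  n=20…29: ⌊6540/541⌋=12 ⌊6867/541⌋=12 ⌊7194/541⌋=13 ⌊7521/541⌋=13 ⌊7848/541⌋=14 ⌊8175/541⌋=15 ⌊8502/541⌋=15 ⌊8829/541⌋=16 ⌊9156/541⌋=16 ⌊9483/541⌋=17
  n=30…39: ⌊9810/541⌋=18 ⌊10137/541⌋=18 ⌊10464/541⌋=19 ⌊10791/541⌋=19 ⌊11118/541⌋=20 ⌊11445/541⌋=21 ⌊11772/541⌋=21 ⌊12099/541⌋=22 ⌊12426/541⌋=22 ⌊12753/541⌋=23
  n=40…49: ⌊13080/541⌋=24 ⌊13407/541⌋=24 ⌊13734/541⌋=25 ⌊14061/541⌋=25 ⌊14388/541⌋=26 ⌊14715/541⌋=27 ⌊15042/541⌋=27 ⌊15369/541⌋=28 ⌊15696/541⌋=29 ⌊16023/541⌋=29
  n=50…59: ⌊16350/541⌋=30 ⌊16677/541⌋=30 ⌊17004/541⌋=31 ⌊17331/541⌋=32 ⌊17658/541⌋=32 ⌊17985/541⌋=33 ⌊18312/541⌋=33 ⌊18639/541⌋=34 ⌊18966/541⌋=35 ⌊19293/541⌋=35
  n=60…69: ⌊19620/541⌋=36 ⌊19947/541⌋=36 ⌊20274/541⌋=37 ⌊20601/541⌋=38 ⌊20928/541⌋=38 ⌊21255/541⌋=39 ⌊21582/541⌋=39 ⌊21909/541⌋=40 ⌊22236/541⌋=41 ⌊22563/541⌋=41
  n=70…79: ⌊22890/541⌋=42 ⌊23217/541⌋=42 ⌊23544/541⌋=43 ⌊23871/541⌋=44 ⌊24198/541⌋=44 ⌊24525/541⌋=45 ⌊24852/541⌋=45 ⌊25179/541⌋=46 ⌊25506/541⌋=47 ⌊25833/541⌋=47
  n=80…89: ⌊26160/541⌋=48 ⌊26487/541⌋=48 ⌊26814/541⌋=49 ⌊27141/541⌋=50 ⌊27468/541⌋=50 ⌊27795/541⌋=51 ⌊28122/541⌋=51 ⌊28449/541⌋=52 ⌊28776/541⌋=53 ⌊29103/541⌋=53
  n=90…99: ⌊29430/541⌋=54 ⌊29757/541⌋=55 ⌊30084/541⌋=55 ⌊30411/541⌋=56 ⌊30738/541⌋=56 ⌊31065/541⌋=57 ⌊31392/541⌋=58 ⌊31719/541⌋=58 ⌊32046/541⌋=59 ⌊32373/541⌋=59
  n=100…109: ⌊32700/541⌋=60 ⌊33027/541⌋=61 ⌊33354/541⌋=61 ⌊33681/541⌋=62 ⌊34008/541⌋=62 ⌊34335/541⌋=63 ⌊34662/541⌋=64 ⌊34989/541⌋=64 ⌊35316/541⌋=65 ⌊35643/541⌋=65
  n=110…119: ⌊35970/541⌋=66 ⌊36297/541⌋=67 ⌊36624/541⌋=67 ⌊36951/541⌋=68 ⌊37278/541⌋=68 ⌊37605/541⌋=69 ⌊37932/541⌋=70 ⌊38259/541⌋=70 ⌊38586/541⌋=71 ⌊38913/541⌋=71
  n=120…129: ⌊39240/541⌋=72 ⌊39567/541⌋=73 ⌊39894/541⌋=73 ⌊40221/541⌋=74 ⌊40548/541⌋=74 ⌊40875/541⌋=75 ⌊41202/541⌋=76 ⌊41529/541⌋=76 ⌊41856/541⌋=77 ⌊42183/541⌋=77
  n=130…132: ⌊42510/541⌋=78 ⌊42837/541⌋=79 ⌊43164/541⌋=79
s_n = t_(n+1) − t_n for n = 0 … 131 gives
prefix = 010110101101011010110101101011010110101101011011010110101101011010110101101011010110101101101011010110101101011010110101101011010110
slide a length-2 window over [0..1] … [130..131] (131 windows); first occurrence of each distinct factor:
  [  0..  1] 01
  [  1..  2] 10
  [  3..  4] 11
  (the other 128 windows repeat one of these)
distinct factors: {01, 10, 11}
count = 3  (Sturmian bound for length 2 is 3)


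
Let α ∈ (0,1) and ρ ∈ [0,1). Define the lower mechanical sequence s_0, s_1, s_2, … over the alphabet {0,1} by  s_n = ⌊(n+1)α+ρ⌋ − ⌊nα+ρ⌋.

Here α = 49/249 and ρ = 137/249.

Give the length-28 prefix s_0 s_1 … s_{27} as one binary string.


n=0: ⌊(1·49+137)/249⌋ − ⌊(0·49+137)/249⌋ = ⌊186/249⌋ − ⌊137/249⌋ = 0 − 0 = 0
n=1: ⌊(2·49+137)/249⌋ − ⌊(1·49+137)/249⌋ = ⌊235/249⌋ − ⌊186/249⌋ = 0 − 0 = 0
n=2: ⌊(3·49+137)/249⌋ − ⌊(2·49+137)/249⌋ = ⌊284/249⌋ − ⌊235/249⌋ = 1 − 0 = 1
n=3: ⌊(4·49+137)/249⌋ − ⌊(3·49+137)/249⌋ = ⌊333/249⌋ − ⌊284/249⌋ = 1 − 1 = 0
n=4: ⌊(5·49+137)/249⌋ − ⌊(4·49+137)/249⌋ = ⌊382/249⌋ − ⌊333/249⌋ = 1 − 1 = 0
n=5: ⌊(6·49+137)/249⌋ − ⌊(5·49+137)/249⌋ = ⌊431/249⌋ − ⌊382/249⌋ = 1 − 1 = 0
n=6: ⌊(7·49+137)/249⌋ − ⌊(6·49+137)/249⌋ = ⌊480/249⌋ − ⌊431/249⌋ = 1 − 1 = 0
n=7: ⌊(8·49+137)/249⌋ − ⌊(7·49+137)/249⌋ = ⌊529/249⌋ − ⌊480/249⌋ = 2 − 1 = 1
n=8: ⌊(9·49+137)/249⌋ − ⌊(8·49+137)/249⌋ = ⌊578/249⌋ − ⌊529/249⌋ = 2 − 2 = 0
n=9: ⌊(10·49+137)/249⌋ − ⌊(9·49+137)/249⌋ = ⌊627/249⌋ − ⌊578/249⌋ = 2 − 2 = 0
n=10: ⌊(11·49+137)/249⌋ − ⌊(10·49+137)/249⌋ = ⌊676/249⌋ − ⌊627/249⌋ = 2 − 2 = 0
n=11: ⌊(12·49+137)/249⌋ − ⌊(11·49+137)/249⌋ = ⌊725/249⌋ − ⌊676/249⌋ = 2 − 2 = 0
n=12: ⌊(13·49+137)/249⌋ − ⌊(12·49+137)/249⌋ = ⌊774/249⌋ − ⌊725/249⌋ = 3 − 2 = 1
n=13: ⌊(14·49+137)/249⌋ − ⌊(13·49+137)/249⌋ = ⌊823/249⌋ − ⌊774/249⌋ = 3 − 3 = 0
n=14: ⌊(15·49+137)/249⌋ − ⌊(14·49+137)/249⌋ = ⌊872/249⌋ − ⌊823/249⌋ = 3 − 3 = 0
n=15: ⌊(16·49+137)/249⌋ − ⌊(15·49+137)/249⌋ = ⌊921/249⌋ − ⌊872/249⌋ = 3 − 3 = 0
n=16: ⌊(17·49+137)/249⌋ − ⌊(16·49+137)/249⌋ = ⌊970/249⌋ − ⌊921/249⌋ = 3 − 3 = 0
n=17: ⌊(18·49+137)/249⌋ − ⌊(17·49+137)/249⌋ = ⌊1019/249⌋ − ⌊970/249⌋ = 4 − 3 = 1
n=18: ⌊(19·49+137)/249⌋ − ⌊(18·49+137)/249⌋ = ⌊1068/249⌋ − ⌊1019/249⌋ = 4 − 4 = 0
n=19: ⌊(20·49+137)/249⌋ − ⌊(19·49+137)/249⌋ = ⌊1117/249⌋ − ⌊1068/249⌋ = 4 − 4 = 0
n=20: ⌊(21·49+137)/249⌋ − ⌊(20·49+137)/249⌋ = ⌊1166/249⌋ − ⌊1117/249⌋ = 4 − 4 = 0
n=21: ⌊(22·49+137)/249⌋ − ⌊(21·49+137)/249⌋ = ⌊1215/249⌋ − ⌊1166/249⌋ = 4 − 4 = 0
n=22: ⌊(23·49+137)/249⌋ − ⌊(22·49+137)/249⌋ = ⌊1264/249⌋ − ⌊1215/249⌋ = 5 − 4 = 1
n=23: ⌊(24·49+137)/249⌋ − ⌊(23·49+137)/249⌋ = ⌊1313/249⌋ − ⌊1264/249⌋ = 5 − 5 = 0
n=24: ⌊(25·49+137)/249⌋ − ⌊(24·49+137)/249⌋ = ⌊1362/249⌋ − ⌊1313/249⌋ = 5 − 5 = 0
n=25: ⌊(26·49+137)/249⌋ − ⌊(25·49+137)/249⌋ = ⌊1411/249⌋ − ⌊1362/249⌋ = 5 − 5 = 0
n=26: ⌊(27·49+137)/249⌋ − ⌊(26·49+137)/249⌋ = ⌊1460/249⌋ − ⌊1411/249⌋ = 5 − 5 = 0
n=27: ⌊(28·49+137)/249⌋ − ⌊(27·49+137)/249⌋ = ⌊1509/249⌋ − ⌊1460/249⌋ = 6 − 5 = 1

0010000100001000010000100001


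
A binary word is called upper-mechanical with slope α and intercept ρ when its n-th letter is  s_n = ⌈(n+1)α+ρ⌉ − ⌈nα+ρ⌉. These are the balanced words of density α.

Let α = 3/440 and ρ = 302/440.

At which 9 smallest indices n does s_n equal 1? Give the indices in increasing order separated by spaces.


46 192 339 486 632 779 926 1072 1219

n=0: ⌈305/440⌉−⌈302/440⌉ = 1−1 = 0
n=1: ⌈308/440⌉−⌈305/440⌉ = 1−1 = 0
  …
n=46: ⌈443/440⌉−⌈440/440⌉ = 2−1 = 1  ← one
n=47: ⌈446/440⌉−⌈443/440⌉ = 2−2 = 0
n=48: ⌈449/440⌉−⌈446/440⌉ = 2−2 = 0
  …
n=192: ⌈881/440⌉−⌈878/440⌉ = 3−2 = 1  ← one
n=193: ⌈884/440⌉−⌈881/440⌉ = 3−3 = 0
n=194: ⌈887/440⌉−⌈884/440⌉ = 3−3 = 0
  …
n=339: ⌈1322/440⌉−⌈1319/440⌉ = 4−3 = 1  ← one
n=340: ⌈1325/440⌉−⌈1322/440⌉ = 4−4 = 0
n=341: ⌈1328/440⌉−⌈1325/440⌉ = 4−4 = 0
  …
n=486: ⌈1763/440⌉−⌈1760/440⌉ = 5−4 = 1  ← one
n=487: ⌈1766/440⌉−⌈1763/440⌉ = 5−5 = 0
n=488: ⌈1769/440⌉−⌈1766/440⌉ = 5−5 = 0
  …
n=632: ⌈2201/440⌉−⌈2198/440⌉ = 6−5 = 1  ← one
n=633: ⌈2204/440⌉−⌈2201/440⌉ = 6−6 = 0
n=634: ⌈2207/440⌉−⌈2204/440⌉ = 6−6 = 0
  …
n=779: ⌈2642/440⌉−⌈2639/440⌉ = 7−6 = 1  ← one
n=780: ⌈2645/440⌉−⌈2642/440⌉ = 7−7 = 0
n=781: ⌈2648/440⌉−⌈2645/440⌉ = 7−7 = 0
  …
n=926: ⌈3083/440⌉−⌈3080/440⌉ = 8−7 = 1  ← one
n=927: ⌈3086/440⌉−⌈3083/440⌉ = 8−8 = 0
n=928: ⌈3089/440⌉−⌈3086/440⌉ = 8−8 = 0
  …
n=1072: ⌈3521/440⌉−⌈3518/440⌉ = 9−8 = 1  ← one
n=1073: ⌈3524/440⌉−⌈3521/440⌉ = 9−9 = 0
n=1074: ⌈3527/440⌉−⌈3524/440⌉ = 9−9 = 0
  …
n=1219: ⌈3962/440⌉−⌈3959/440⌉ = 10−9 = 1  ← one
positions of the first 9 ones: 46 192 339 486 632 779 926 1072 1219


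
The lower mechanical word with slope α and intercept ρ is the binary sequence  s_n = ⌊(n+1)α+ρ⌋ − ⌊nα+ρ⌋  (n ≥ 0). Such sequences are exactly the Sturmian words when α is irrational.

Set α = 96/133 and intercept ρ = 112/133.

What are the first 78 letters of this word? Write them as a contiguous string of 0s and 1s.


n=0: ⌊(1·96+112)/133⌋ − ⌊(0·96+112)/133⌋ = ⌊208/133⌋ − ⌊112/133⌋ = 1 − 0 = 1
n=1: ⌊(2·96+112)/133⌋ − ⌊(1·96+112)/133⌋ = ⌊304/133⌋ − ⌊208/133⌋ = 2 − 1 = 1
n=2: ⌊(3·96+112)/133⌋ − ⌊(2·96+112)/133⌋ = ⌊400/133⌋ − ⌊304/133⌋ = 3 − 2 = 1
n=3: ⌊(4·96+112)/133⌋ − ⌊(3·96+112)/133⌋ = ⌊496/133⌋ − ⌊400/133⌋ = 3 − 3 = 0
n=4: ⌊(5·96+112)/133⌋ − ⌊(4·96+112)/133⌋ = ⌊592/133⌋ − ⌊496/133⌋ = 4 − 3 = 1
n=5: ⌊(6·96+112)/133⌋ − ⌊(5·96+112)/133⌋ = ⌊688/133⌋ − ⌊592/133⌋ = 5 − 4 = 1
n=6: ⌊(7·96+112)/133⌋ − ⌊(6·96+112)/133⌋ = ⌊784/133⌋ − ⌊688/133⌋ = 5 − 5 = 0
n=7: ⌊(8·96+112)/133⌋ − ⌊(7·96+112)/133⌋ = ⌊880/133⌋ − ⌊784/133⌋ = 6 − 5 = 1
n=8: ⌊(9·96+112)/133⌋ − ⌊(8·96+112)/133⌋ = ⌊976/133⌋ − ⌊880/133⌋ = 7 − 6 = 1
n=9: ⌊(10·96+112)/133⌋ − ⌊(9·96+112)/133⌋ = ⌊1072/133⌋ − ⌊976/133⌋ = 8 − 7 = 1
n=10: ⌊(11·96+112)/133⌋ − ⌊(10·96+112)/133⌋ = ⌊1168/133⌋ − ⌊1072/133⌋ = 8 − 8 = 0
n=11: ⌊(12·96+112)/133⌋ − ⌊(11·96+112)/133⌋ = ⌊1264/133⌋ − ⌊1168/133⌋ = 9 − 8 = 1
n=12: ⌊(13·96+112)/133⌋ − ⌊(12·96+112)/133⌋ = ⌊1360/133⌋ − ⌊1264/133⌋ = 10 − 9 = 1
n=13: ⌊(14·96+112)/133⌋ − ⌊(13·96+112)/133⌋ = ⌊1456/133⌋ − ⌊1360/133⌋ = 10 − 10 = 0
n=14: ⌊(15·96+112)/133⌋ − ⌊(14·96+112)/133⌋ = ⌊1552/133⌋ − ⌊1456/133⌋ = 11 − 10 = 1
n=15: ⌊(16·96+112)/133⌋ − ⌊(15·96+112)/133⌋ = ⌊1648/133⌋ − ⌊1552/133⌋ = 12 − 11 = 1
n=16: ⌊(17·96+112)/133⌋ − ⌊(16·96+112)/133⌋ = ⌊1744/133⌋ − ⌊1648/133⌋ = 13 − 12 = 1
n=17: ⌊(18·96+112)/133⌋ − ⌊(17·96+112)/133⌋ = ⌊1840/133⌋ − ⌊1744/133⌋ = 13 − 13 = 0
n=18: ⌊(19·96+112)/133⌋ − ⌊(18·96+112)/133⌋ = ⌊1936/133⌋ − ⌊1840/133⌋ = 14 − 13 = 1
n=19: ⌊(20·96+112)/133⌋ − ⌊(19·96+112)/133⌋ = ⌊2032/133⌋ − ⌊1936/133⌋ = 15 − 14 = 1
n=20: ⌊(21·96+112)/133⌋ − ⌊(20·96+112)/133⌋ = ⌊2128/133⌋ − ⌊2032/133⌋ = 16 − 15 = 1
n=21: ⌊(22·96+112)/133⌋ − ⌊(21·96+112)/133⌋ = ⌊2224/133⌋ − ⌊2128/133⌋ = 16 − 16 = 0
n=22: ⌊(23·96+112)/133⌋ − ⌊(22·96+112)/133⌋ = ⌊2320/133⌋ − ⌊2224/133⌋ = 17 − 16 = 1
n=23: ⌊(24·96+112)/133⌋ − ⌊(23·96+112)/133⌋ = ⌊2416/133⌋ − ⌊2320/133⌋ = 18 − 17 = 1
n=24: ⌊(25·96+112)/133⌋ − ⌊(24·96+112)/133⌋ = ⌊2512/133⌋ − ⌊2416/133⌋ = 18 − 18 = 0
n=25: ⌊(26·96+112)/133⌋ − ⌊(25·96+112)/133⌋ = ⌊2608/133⌋ − ⌊2512/133⌋ = 19 − 18 = 1
n=26: ⌊(27·96+112)/133⌋ − ⌊(26·96+112)/133⌋ = ⌊2704/133⌋ − ⌊2608/133⌋ = 20 − 19 = 1
n=27: ⌊(28·96+112)/133⌋ − ⌊(27·96+112)/133⌋ = ⌊2800/133⌋ − ⌊2704/133⌋ = 21 − 20 = 1
n=28: ⌊(29·96+112)/133⌋ − ⌊(28·96+112)/133⌋ = ⌊2896/133⌋ − ⌊2800/133⌋ = 21 − 21 = 0
n=29: ⌊(30·96+112)/133⌋ − ⌊(29·96+112)/133⌋ = ⌊2992/133⌋ − ⌊2896/133⌋ = 22 − 21 = 1
n=30: ⌊(31·96+112)/133⌋ − ⌊(30·96+112)/133⌋ = ⌊3088/133⌋ − ⌊2992/133⌋ = 23 − 22 = 1
n=31: ⌊(32·96+112)/133⌋ − ⌊(31·96+112)/133⌋ = ⌊3184/133⌋ − ⌊3088/133⌋ = 23 − 23 = 0
n=32: ⌊(33·96+112)/133⌋ − ⌊(32·96+112)/133⌋ = ⌊3280/133⌋ − ⌊3184/133⌋ = 24 − 23 = 1
n=33: ⌊(34·96+112)/133⌋ − ⌊(33·96+112)/133⌋ = ⌊3376/133⌋ − ⌊3280/133⌋ = 25 − 24 = 1
n=34: ⌊(35·96+112)/133⌋ − ⌊(34·96+112)/133⌋ = ⌊3472/133⌋ − ⌊3376/133⌋ = 26 − 25 = 1
n=35: ⌊(36·96+112)/133⌋ − ⌊(35·96+112)/133⌋ = ⌊3568/133⌋ − ⌊3472/133⌋ = 26 − 26 = 0
n=36: ⌊(37·96+112)/133⌋ − ⌊(36·96+112)/133⌋ = ⌊3664/133⌋ − ⌊3568/133⌋ = 27 − 26 = 1
n=37: ⌊(38·96+112)/133⌋ − ⌊(37·96+112)/133⌋ = ⌊3760/133⌋ − ⌊3664/133⌋ = 28 − 27 = 1
n=38: ⌊(39·96+112)/133⌋ − ⌊(38·96+112)/133⌋ = ⌊3856/133⌋ − ⌊3760/133⌋ = 28 − 28 = 0
n=39: ⌊(40·96+112)/133⌋ − ⌊(39·96+112)/133⌋ = ⌊3952/133⌋ − ⌊3856/133⌋ = 29 − 28 = 1
n=40: ⌊(41·96+112)/133⌋ − ⌊(40·96+112)/133⌋ = ⌊4048/133⌋ − ⌊3952/133⌋ = 30 − 29 = 1
n=41: ⌊(42·96+112)/133⌋ − ⌊(41·96+112)/133⌋ = ⌊4144/133⌋ − ⌊4048/133⌋ = 31 − 30 = 1
n=42: ⌊(43·96+112)/133⌋ − ⌊(42·96+112)/133⌋ = ⌊4240/133⌋ − ⌊4144/133⌋ = 31 − 31 = 0
n=43: ⌊(44·96+112)/133⌋ − ⌊(43·96+112)/133⌋ = ⌊4336/133⌋ − ⌊4240/133⌋ = 32 − 31 = 1
n=44: ⌊(45·96+112)/133⌋ − ⌊(44·96+112)/133⌋ = ⌊4432/133⌋ − ⌊4336/133⌋ = 33 − 32 = 1
n=45: ⌊(46·96+112)/133⌋ − ⌊(45·96+112)/133⌋ = ⌊4528/133⌋ − ⌊4432/133⌋ = 34 − 33 = 1
n=46: ⌊(47·96+112)/133⌋ − ⌊(46·96+112)/133⌋ = ⌊4624/133⌋ − ⌊4528/133⌋ = 34 − 34 = 0
n=47: ⌊(48·96+112)/133⌋ − ⌊(47·96+112)/133⌋ = ⌊4720/133⌋ − ⌊4624/133⌋ = 35 − 34 = 1
n=48: ⌊(49·96+112)/133⌋ − ⌊(48·96+112)/133⌋ = ⌊4816/133⌋ − ⌊4720/133⌋ = 36 − 35 = 1
n=49: ⌊(50·96+112)/133⌋ − ⌊(49·96+112)/133⌋ = ⌊4912/133⌋ − ⌊4816/133⌋ = 36 − 36 = 0
n=50: ⌊(51·96+112)/133⌋ − ⌊(50·96+112)/133⌋ = ⌊5008/133⌋ − ⌊4912/133⌋ = 37 − 36 = 1
n=51: ⌊(52·96+112)/133⌋ − ⌊(51·96+112)/133⌋ = ⌊5104/133⌋ − ⌊5008/133⌋ = 38 − 37 = 1
n=52: ⌊(53·96+112)/133⌋ − ⌊(52·96+112)/133⌋ = ⌊5200/133⌋ − ⌊5104/133⌋ = 39 − 38 = 1
n=53: ⌊(54·96+112)/133⌋ − ⌊(53·96+112)/133⌋ = ⌊5296/133⌋ − ⌊5200/133⌋ = 39 − 39 = 0
n=54: ⌊(55·96+112)/133⌋ − ⌊(54·96+112)/133⌋ = ⌊5392/133⌋ − ⌊5296/133⌋ = 40 − 39 = 1
n=55: ⌊(56·96+112)/133⌋ − ⌊(55·96+112)/133⌋ = ⌊5488/133⌋ − ⌊5392/133⌋ = 41 − 40 = 1
n=56: ⌊(57·96+112)/133⌋ − ⌊(56·96+112)/133⌋ = ⌊5584/133⌋ − ⌊5488/133⌋ = 41 − 41 = 0
n=57: ⌊(58·96+112)/133⌋ − ⌊(57·96+112)/133⌋ = ⌊5680/133⌋ − ⌊5584/133⌋ = 42 − 41 = 1
n=58: ⌊(59·96+112)/133⌋ − ⌊(58·96+112)/133⌋ = ⌊5776/133⌋ − ⌊5680/133⌋ = 43 − 42 = 1
n=59: ⌊(60·96+112)/133⌋ − ⌊(59·96+112)/133⌋ = ⌊5872/133⌋ − ⌊5776/133⌋ = 44 − 43 = 1
n=60: ⌊(61·96+112)/133⌋ − ⌊(60·96+112)/133⌋ = ⌊5968/133⌋ − ⌊5872/133⌋ = 44 − 44 = 0
n=61: ⌊(62·96+112)/133⌋ − ⌊(61·96+112)/133⌋ = ⌊6064/133⌋ − ⌊5968/133⌋ = 45 − 44 = 1
n=62: ⌊(63·96+112)/133⌋ − ⌊(62·96+112)/133⌋ = ⌊6160/133⌋ − ⌊6064/133⌋ = 46 − 45 = 1
n=63: ⌊(64·96+112)/133⌋ − ⌊(63·96+112)/133⌋ = ⌊6256/133⌋ − ⌊6160/133⌋ = 47 − 46 = 1
n=64: ⌊(65·96+112)/133⌋ − ⌊(64·96+112)/133⌋ = ⌊6352/133⌋ − ⌊6256/133⌋ = 47 − 47 = 0
n=65: ⌊(66·96+112)/133⌋ − ⌊(65·96+112)/133⌋ = ⌊6448/133⌋ − ⌊6352/133⌋ = 48 − 47 = 1
n=66: ⌊(67·96+112)/133⌋ − ⌊(66·96+112)/133⌋ = ⌊6544/133⌋ − ⌊6448/133⌋ = 49 − 48 = 1
n=67: ⌊(68·96+112)/133⌋ − ⌊(67·96+112)/133⌋ = ⌊6640/133⌋ − ⌊6544/133⌋ = 49 − 49 = 0
n=68: ⌊(69·96+112)/133⌋ − ⌊(68·96+112)/133⌋ = ⌊6736/133⌋ − ⌊6640/133⌋ = 50 − 49 = 1
n=69: ⌊(70·96+112)/133⌋ − ⌊(69·96+112)/133⌋ = ⌊6832/133⌋ − ⌊6736/133⌋ = 51 − 50 = 1
n=70: ⌊(71·96+112)/133⌋ − ⌊(70·96+112)/133⌋ = ⌊6928/133⌋ − ⌊6832/133⌋ = 52 − 51 = 1
n=71: ⌊(72·96+112)/133⌋ − ⌊(71·96+112)/133⌋ = ⌊7024/133⌋ − ⌊6928/133⌋ = 52 − 52 = 0
n=72: ⌊(73·96+112)/133⌋ − ⌊(72·96+112)/133⌋ = ⌊7120/133⌋ − ⌊7024/133⌋ = 53 − 52 = 1
n=73: ⌊(74·96+112)/133⌋ − ⌊(73·96+112)/133⌋ = ⌊7216/133⌋ − ⌊7120/133⌋ = 54 − 53 = 1
n=74: ⌊(75·96+112)/133⌋ − ⌊(74·96+112)/133⌋ = ⌊7312/133⌋ − ⌊7216/133⌋ = 54 − 54 = 0
n=75: ⌊(76·96+112)/133⌋ − ⌊(75·96+112)/133⌋ = ⌊7408/133⌋ − ⌊7312/133⌋ = 55 − 54 = 1
n=76: ⌊(77·96+112)/133⌋ − ⌊(76·96+112)/133⌋ = ⌊7504/133⌋ − ⌊7408/133⌋ = 56 − 55 = 1
n=77: ⌊(78·96+112)/133⌋ − ⌊(77·96+112)/133⌋ = ⌊7600/133⌋ − ⌊7504/133⌋ = 57 − 56 = 1

111011011101101110111011011101101110110111011101101110110111011101101110110111


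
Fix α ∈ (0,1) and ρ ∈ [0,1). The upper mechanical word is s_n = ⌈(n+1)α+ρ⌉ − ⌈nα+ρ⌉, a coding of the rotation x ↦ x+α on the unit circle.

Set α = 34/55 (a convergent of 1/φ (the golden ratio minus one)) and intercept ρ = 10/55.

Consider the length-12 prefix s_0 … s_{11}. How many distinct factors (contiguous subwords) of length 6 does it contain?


5

t_n = ⌈(n·34+10)/55⌉ for n = 0 … 12:
  n=0…9: ⌈10/55⌉=1 ⌈44/55⌉=1 ⌈78/55⌉=2 ⌈112/55⌉=3 ⌈146/55⌉=3 ⌈180/55⌉=4 ⌈214/55⌉=4 ⌈248/55⌉=5 ⌈282/55⌉=6 ⌈316/55⌉=6
  n=10…12: ⌈350/55⌉=7 ⌈384/55⌉=7 ⌈418/55⌉=8
s_n = t_(n+1) − t_n for n = 0 … 11 gives
prefix = 011010110101
slide a length-6 window over [0..5] … [6..11] (7 windows); first occurrence of each distinct factor:
  [  0..  5] 011010
  [  1..  6] 110101
  [  2..  7] 101011
  [  3..  8] 010110
  [  4..  9] 101101
  (the other 2 windows repeat one of these)
distinct factors: {010110, 011010, 101011, 101101, 110101}
count = 5  (Sturmian bound for length 6 is 7)


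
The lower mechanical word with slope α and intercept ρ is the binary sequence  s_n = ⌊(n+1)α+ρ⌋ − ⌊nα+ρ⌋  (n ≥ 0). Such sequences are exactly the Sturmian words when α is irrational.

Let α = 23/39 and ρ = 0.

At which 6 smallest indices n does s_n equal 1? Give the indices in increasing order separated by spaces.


n=0: ⌊23/39⌋−⌊0/39⌋ = 0−0 = 0
n=1: ⌊46/39⌋−⌊23/39⌋ = 1−0 = 1  ← one
n=2: ⌊69/39⌋−⌊46/39⌋ = 1−1 = 0
n=3: ⌊92/39⌋−⌊69/39⌋ = 2−1 = 1  ← one
n=4: ⌊115/39⌋−⌊92/39⌋ = 2−2 = 0
n=5: ⌊138/39⌋−⌊115/39⌋ = 3−2 = 1  ← one
n=6: ⌊161/39⌋−⌊138/39⌋ = 4−3 = 1  ← one
n=7: ⌊184/39⌋−⌊161/39⌋ = 4−4 = 0
n=8: ⌊207/39⌋−⌊184/39⌋ = 5−4 = 1  ← one
n=9: ⌊230/39⌋−⌊207/39⌋ = 5−5 = 0
n=10: ⌊253/39⌋−⌊230/39⌋ = 6−5 = 1  ← one
positions of the first 6 ones: 1 3 5 6 8 10

1 3 5 6 8 10


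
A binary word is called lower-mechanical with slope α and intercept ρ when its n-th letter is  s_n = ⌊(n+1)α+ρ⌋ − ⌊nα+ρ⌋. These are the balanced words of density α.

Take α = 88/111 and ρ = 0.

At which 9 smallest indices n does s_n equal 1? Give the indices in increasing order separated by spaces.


1 2 3 5 6 7 8 10 11

n=0: ⌊88/111⌋−⌊0/111⌋ = 0−0 = 0
n=1: ⌊176/111⌋−⌊88/111⌋ = 1−0 = 1  ← one
n=2: ⌊264/111⌋−⌊176/111⌋ = 2−1 = 1  ← one
n=3: ⌊352/111⌋−⌊264/111⌋ = 3−2 = 1  ← one
n=4: ⌊440/111⌋−⌊352/111⌋ = 3−3 = 0
n=5: ⌊528/111⌋−⌊440/111⌋ = 4−3 = 1  ← one
n=6: ⌊616/111⌋−⌊528/111⌋ = 5−4 = 1  ← one
n=7: ⌊704/111⌋−⌊616/111⌋ = 6−5 = 1  ← one
n=8: ⌊792/111⌋−⌊704/111⌋ = 7−6 = 1  ← one
n=9: ⌊880/111⌋−⌊792/111⌋ = 7−7 = 0
n=10: ⌊968/111⌋−⌊880/111⌋ = 8−7 = 1  ← one
n=11: ⌊1056/111⌋−⌊968/111⌋ = 9−8 = 1  ← one
positions of the first 9 ones: 1 2 3 5 6 7 8 10 11


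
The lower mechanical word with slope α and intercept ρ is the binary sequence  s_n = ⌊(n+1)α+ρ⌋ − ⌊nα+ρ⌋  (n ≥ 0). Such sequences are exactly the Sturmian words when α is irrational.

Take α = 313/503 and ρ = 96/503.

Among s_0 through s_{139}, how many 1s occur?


87

#1s = Σ_{n=0}^{139} s_n = Σ_{n=0}^{139} (⌊(n+1)α+ρ⌋ − ⌊nα+ρ⌋)
the sum telescopes: every ⌊nα+ρ⌋ with 0 < n < 140 appears once with + and once with −, leaving ⌊140α+ρ⌋ − ⌊0·α+ρ⌋
140α + ρ = (140·313 + 96) / 503 = 43916/503
ρ = 96/503
⌊43916/503⌋ = 87,  ⌊96/503⌋ = 0
#1s = 87 − 0 = 87


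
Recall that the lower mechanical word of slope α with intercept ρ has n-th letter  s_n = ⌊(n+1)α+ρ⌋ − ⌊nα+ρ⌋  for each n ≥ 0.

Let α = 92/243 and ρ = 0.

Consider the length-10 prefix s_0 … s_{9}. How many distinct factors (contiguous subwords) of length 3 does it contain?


t_n = ⌊(n·92)/243⌋ for n = 0 … 10:
  n=0…9: ⌊0/243⌋=0 ⌊92/243⌋=0 ⌊184/243⌋=0 ⌊276/243⌋=1 ⌊368/243⌋=1 ⌊460/243⌋=1 ⌊552/243⌋=2 ⌊644/243⌋=2 ⌊736/243⌋=3 ⌊828/243⌋=3
  n=10: ⌊920/243⌋=3
s_n = t_(n+1) − t_n for n = 0 … 9 gives
prefix = 0010010100
slide a length-3 window over [0..2] … [7..9] (8 windows); first occurrence of each distinct factor:
  [  0..  2] 001
  [  1..  3] 010
  [  2..  4] 100
  [  5..  7] 101
  (the other 4 windows repeat one of these)
distinct factors: {001, 010, 100, 101}
count = 4  (Sturmian bound for length 3 is 4)

4


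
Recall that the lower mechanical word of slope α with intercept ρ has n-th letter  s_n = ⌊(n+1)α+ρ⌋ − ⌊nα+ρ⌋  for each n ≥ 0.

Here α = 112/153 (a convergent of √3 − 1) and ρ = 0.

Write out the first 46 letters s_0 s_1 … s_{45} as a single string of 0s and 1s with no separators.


0110111011101101110111011101101110111011101101

n=0: ⌊(1·112)/153⌋ − ⌊(0·112)/153⌋ = ⌊112/153⌋ − ⌊0/153⌋ = 0 − 0 = 0
n=1: ⌊(2·112)/153⌋ − ⌊(1·112)/153⌋ = ⌊224/153⌋ − ⌊112/153⌋ = 1 − 0 = 1
n=2: ⌊(3·112)/153⌋ − ⌊(2·112)/153⌋ = ⌊336/153⌋ − ⌊224/153⌋ = 2 − 1 = 1
n=3: ⌊(4·112)/153⌋ − ⌊(3·112)/153⌋ = ⌊448/153⌋ − ⌊336/153⌋ = 2 − 2 = 0
n=4: ⌊(5·112)/153⌋ − ⌊(4·112)/153⌋ = ⌊560/153⌋ − ⌊448/153⌋ = 3 − 2 = 1
n=5: ⌊(6·112)/153⌋ − ⌊(5·112)/153⌋ = ⌊672/153⌋ − ⌊560/153⌋ = 4 − 3 = 1
n=6: ⌊(7·112)/153⌋ − ⌊(6·112)/153⌋ = ⌊784/153⌋ − ⌊672/153⌋ = 5 − 4 = 1
n=7: ⌊(8·112)/153⌋ − ⌊(7·112)/153⌋ = ⌊896/153⌋ − ⌊784/153⌋ = 5 − 5 = 0
n=8: ⌊(9·112)/153⌋ − ⌊(8·112)/153⌋ = ⌊1008/153⌋ − ⌊896/153⌋ = 6 − 5 = 1
n=9: ⌊(10·112)/153⌋ − ⌊(9·112)/153⌋ = ⌊1120/153⌋ − ⌊1008/153⌋ = 7 − 6 = 1
n=10: ⌊(11·112)/153⌋ − ⌊(10·112)/153⌋ = ⌊1232/153⌋ − ⌊1120/153⌋ = 8 − 7 = 1
n=11: ⌊(12·112)/153⌋ − ⌊(11·112)/153⌋ = ⌊1344/153⌋ − ⌊1232/153⌋ = 8 − 8 = 0
n=12: ⌊(13·112)/153⌋ − ⌊(12·112)/153⌋ = ⌊1456/153⌋ − ⌊1344/153⌋ = 9 − 8 = 1
n=13: ⌊(14·112)/153⌋ − ⌊(13·112)/153⌋ = ⌊1568/153⌋ − ⌊1456/153⌋ = 10 − 9 = 1
n=14: ⌊(15·112)/153⌋ − ⌊(14·112)/153⌋ = ⌊1680/153⌋ − ⌊1568/153⌋ = 10 − 10 = 0
n=15: ⌊(16·112)/153⌋ − ⌊(15·112)/153⌋ = ⌊1792/153⌋ − ⌊1680/153⌋ = 11 − 10 = 1
n=16: ⌊(17·112)/153⌋ − ⌊(16·112)/153⌋ = ⌊1904/153⌋ − ⌊1792/153⌋ = 12 − 11 = 1
n=17: ⌊(18·112)/153⌋ − ⌊(17·112)/153⌋ = ⌊2016/153⌋ − ⌊1904/153⌋ = 13 − 12 = 1
n=18: ⌊(19·112)/153⌋ − ⌊(18·112)/153⌋ = ⌊2128/153⌋ − ⌊2016/153⌋ = 13 − 13 = 0
n=19: ⌊(20·112)/153⌋ − ⌊(19·112)/153⌋ = ⌊2240/153⌋ − ⌊2128/153⌋ = 14 − 13 = 1
n=20: ⌊(21·112)/153⌋ − ⌊(20·112)/153⌋ = ⌊2352/153⌋ − ⌊2240/153⌋ = 15 − 14 = 1
n=21: ⌊(22·112)/153⌋ − ⌊(21·112)/153⌋ = ⌊2464/153⌋ − ⌊2352/153⌋ = 16 − 15 = 1
n=22: ⌊(23·112)/153⌋ − ⌊(22·112)/153⌋ = ⌊2576/153⌋ − ⌊2464/153⌋ = 16 − 16 = 0
n=23: ⌊(24·112)/153⌋ − ⌊(23·112)/153⌋ = ⌊2688/153⌋ − ⌊2576/153⌋ = 17 − 16 = 1
n=24: ⌊(25·112)/153⌋ − ⌊(24·112)/153⌋ = ⌊2800/153⌋ − ⌊2688/153⌋ = 18 − 17 = 1
n=25: ⌊(26·112)/153⌋ − ⌊(25·112)/153⌋ = ⌊2912/153⌋ − ⌊2800/153⌋ = 19 − 18 = 1
n=26: ⌊(27·112)/153⌋ − ⌊(26·112)/153⌋ = ⌊3024/153⌋ − ⌊2912/153⌋ = 19 − 19 = 0
n=27: ⌊(28·112)/153⌋ − ⌊(27·112)/153⌋ = ⌊3136/153⌋ − ⌊3024/153⌋ = 20 − 19 = 1
n=28: ⌊(29·112)/153⌋ − ⌊(28·112)/153⌋ = ⌊3248/153⌋ − ⌊3136/153⌋ = 21 − 20 = 1
n=29: ⌊(30·112)/153⌋ − ⌊(29·112)/153⌋ = ⌊3360/153⌋ − ⌊3248/153⌋ = 21 − 21 = 0
n=30: ⌊(31·112)/153⌋ − ⌊(30·112)/153⌋ = ⌊3472/153⌋ − ⌊3360/153⌋ = 22 − 21 = 1
n=31: ⌊(32·112)/153⌋ − ⌊(31·112)/153⌋ = ⌊3584/153⌋ − ⌊3472/153⌋ = 23 − 22 = 1
n=32: ⌊(33·112)/153⌋ − ⌊(32·112)/153⌋ = ⌊3696/153⌋ − ⌊3584/153⌋ = 24 − 23 = 1
n=33: ⌊(34·112)/153⌋ − ⌊(33·112)/153⌋ = ⌊3808/153⌋ − ⌊3696/153⌋ = 24 − 24 = 0
n=34: ⌊(35·112)/153⌋ − ⌊(34·112)/153⌋ = ⌊3920/153⌋ − ⌊3808/153⌋ = 25 − 24 = 1
n=35: ⌊(36·112)/153⌋ − ⌊(35·112)/153⌋ = ⌊4032/153⌋ − ⌊3920/153⌋ = 26 − 25 = 1
n=36: ⌊(37·112)/153⌋ − ⌊(36·112)/153⌋ = ⌊4144/153⌋ − ⌊4032/153⌋ = 27 − 26 = 1
n=37: ⌊(38·112)/153⌋ − ⌊(37·112)/153⌋ = ⌊4256/153⌋ − ⌊4144/153⌋ = 27 − 27 = 0
n=38: ⌊(39·112)/153⌋ − ⌊(38·112)/153⌋ = ⌊4368/153⌋ − ⌊4256/153⌋ = 28 − 27 = 1
n=39: ⌊(40·112)/153⌋ − ⌊(39·112)/153⌋ = ⌊4480/153⌋ − ⌊4368/153⌋ = 29 − 28 = 1
n=40: ⌊(41·112)/153⌋ − ⌊(40·112)/153⌋ = ⌊4592/153⌋ − ⌊4480/153⌋ = 30 − 29 = 1
n=41: ⌊(42·112)/153⌋ − ⌊(41·112)/153⌋ = ⌊4704/153⌋ − ⌊4592/153⌋ = 30 − 30 = 0
n=42: ⌊(43·112)/153⌋ − ⌊(42·112)/153⌋ = ⌊4816/153⌋ − ⌊4704/153⌋ = 31 − 30 = 1
n=43: ⌊(44·112)/153⌋ − ⌊(43·112)/153⌋ = ⌊4928/153⌋ − ⌊4816/153⌋ = 32 − 31 = 1
n=44: ⌊(45·112)/153⌋ − ⌊(44·112)/153⌋ = ⌊5040/153⌋ − ⌊4928/153⌋ = 32 − 32 = 0
n=45: ⌊(46·112)/153⌋ − ⌊(45·112)/153⌋ = ⌊5152/153⌋ − ⌊5040/153⌋ = 33 − 32 = 1


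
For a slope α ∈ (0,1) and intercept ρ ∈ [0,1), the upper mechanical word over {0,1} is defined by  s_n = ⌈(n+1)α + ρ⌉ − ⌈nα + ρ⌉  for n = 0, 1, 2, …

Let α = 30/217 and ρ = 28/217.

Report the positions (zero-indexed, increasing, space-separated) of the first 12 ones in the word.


n=0: ⌈58/217⌉−⌈28/217⌉ = 1−1 = 0
n=1: ⌈88/217⌉−⌈58/217⌉ = 1−1 = 0
  …
n=6: ⌈238/217⌉−⌈208/217⌉ = 2−1 = 1  ← one
n=7: ⌈268/217⌉−⌈238/217⌉ = 2−2 = 0
n=8: ⌈298/217⌉−⌈268/217⌉ = 2−2 = 0
  …
n=13: ⌈448/217⌉−⌈418/217⌉ = 3−2 = 1  ← one
n=14: ⌈478/217⌉−⌈448/217⌉ = 3−3 = 0
n=15: ⌈508/217⌉−⌈478/217⌉ = 3−3 = 0
  …
n=20: ⌈658/217⌉−⌈628/217⌉ = 4−3 = 1  ← one
n=21: ⌈688/217⌉−⌈658/217⌉ = 4−4 = 0
n=22: ⌈718/217⌉−⌈688/217⌉ = 4−4 = 0
  …
n=28: ⌈898/217⌉−⌈868/217⌉ = 5−4 = 1  ← one
n=29: ⌈928/217⌉−⌈898/217⌉ = 5−5 = 0
n=30: ⌈958/217⌉−⌈928/217⌉ = 5−5 = 0
  …
n=35: ⌈1108/217⌉−⌈1078/217⌉ = 6−5 = 1  ← one
n=36: ⌈1138/217⌉−⌈1108/217⌉ = 6−6 = 0
n=37: ⌈1168/217⌉−⌈1138/217⌉ = 6−6 = 0
  …
n=42: ⌈1318/217⌉−⌈1288/217⌉ = 7−6 = 1  ← one
n=43: ⌈1348/217⌉−⌈1318/217⌉ = 7−7 = 0
n=44: ⌈1378/217⌉−⌈1348/217⌉ = 7−7 = 0
  …
n=49: ⌈1528/217⌉−⌈1498/217⌉ = 8−7 = 1  ← one
n=50: ⌈1558/217⌉−⌈1528/217⌉ = 8−8 = 0
n=51: ⌈1588/217⌉−⌈1558/217⌉ = 8−8 = 0
  …
n=56: ⌈1738/217⌉−⌈1708/217⌉ = 9−8 = 1  ← one
n=57: ⌈1768/217⌉−⌈1738/217⌉ = 9−9 = 0
n=58: ⌈1798/217⌉−⌈1768/217⌉ = 9−9 = 0
  …
n=64: ⌈1978/217⌉−⌈1948/217⌉ = 10−9 = 1  ← one
n=65: ⌈2008/217⌉−⌈1978/217⌉ = 10−10 = 0
n=66: ⌈2038/217⌉−⌈2008/217⌉ = 10−10 = 0
  …
n=71: ⌈2188/217⌉−⌈2158/217⌉ = 11−10 = 1  ← one
n=72: ⌈2218/217⌉−⌈2188/217⌉ = 11−11 = 0
n=73: ⌈2248/217⌉−⌈2218/217⌉ = 11−11 = 0
  …
n=78: ⌈2398/217⌉−⌈2368/217⌉ = 12−11 = 1  ← one
n=79: ⌈2428/217⌉−⌈2398/217⌉ = 12−12 = 0
n=80: ⌈2458/217⌉−⌈2428/217⌉ = 12−12 = 0
  …
n=85: ⌈2608/217⌉−⌈2578/217⌉ = 13−12 = 1  ← one
positions of the first 12 ones: 6 13 20 28 35 42 49 56 64 71 78 85

6 13 20 28 35 42 49 56 64 71 78 85


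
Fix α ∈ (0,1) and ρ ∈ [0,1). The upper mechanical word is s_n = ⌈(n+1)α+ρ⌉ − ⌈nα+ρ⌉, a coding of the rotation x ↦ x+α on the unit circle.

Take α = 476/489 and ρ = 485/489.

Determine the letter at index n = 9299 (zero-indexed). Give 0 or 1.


(n+1)α + ρ = (9300·476 + 485) / 489 = 4427285/489
nα + ρ     = (9299·476 + 485) / 489 = 4426809/489
⌈4427285/489⌉ = 9054,  ⌈4426809/489⌉ = 9053
s_{9299} = 9054 − 9053 = 1

1


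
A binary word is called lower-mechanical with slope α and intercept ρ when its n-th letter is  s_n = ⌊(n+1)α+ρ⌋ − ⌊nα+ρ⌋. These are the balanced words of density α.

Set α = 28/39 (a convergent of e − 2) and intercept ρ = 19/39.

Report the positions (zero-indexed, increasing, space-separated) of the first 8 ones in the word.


0 2 3 4 6 7 9 10

n=0: ⌊47/39⌋−⌊19/39⌋ = 1−0 = 1  ← one
n=1: ⌊75/39⌋−⌊47/39⌋ = 1−1 = 0
n=2: ⌊103/39⌋−⌊75/39⌋ = 2−1 = 1  ← one
n=3: ⌊131/39⌋−⌊103/39⌋ = 3−2 = 1  ← one
n=4: ⌊159/39⌋−⌊131/39⌋ = 4−3 = 1  ← one
n=5: ⌊187/39⌋−⌊159/39⌋ = 4−4 = 0
n=6: ⌊215/39⌋−⌊187/39⌋ = 5−4 = 1  ← one
n=7: ⌊243/39⌋−⌊215/39⌋ = 6−5 = 1  ← one
n=8: ⌊271/39⌋−⌊243/39⌋ = 6−6 = 0
n=9: ⌊299/39⌋−⌊271/39⌋ = 7−6 = 1  ← one
n=10: ⌊327/39⌋−⌊299/39⌋ = 8−7 = 1  ← one
positions of the first 8 ones: 0 2 3 4 6 7 9 10


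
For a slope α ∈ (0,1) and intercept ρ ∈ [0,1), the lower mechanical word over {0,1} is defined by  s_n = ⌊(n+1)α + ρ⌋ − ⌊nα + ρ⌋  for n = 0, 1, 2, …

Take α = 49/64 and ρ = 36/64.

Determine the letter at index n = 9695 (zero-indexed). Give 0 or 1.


1

(n+1)α + ρ = (9696·49 + 36) / 64 = 475140/64
nα + ρ     = (9695·49 + 36) / 64 = 475091/64
⌊475140/64⌋ = 7424,  ⌊475091/64⌋ = 7423
s_{9695} = 7424 − 7423 = 1


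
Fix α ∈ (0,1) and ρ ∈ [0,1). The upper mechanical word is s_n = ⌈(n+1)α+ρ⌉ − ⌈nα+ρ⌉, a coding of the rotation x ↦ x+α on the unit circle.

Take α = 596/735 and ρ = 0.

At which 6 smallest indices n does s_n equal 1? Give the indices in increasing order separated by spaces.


0 1 2 3 4 6

n=0: ⌈596/735⌉−⌈0/735⌉ = 1−0 = 1  ← one
n=1: ⌈1192/735⌉−⌈596/735⌉ = 2−1 = 1  ← one
n=2: ⌈1788/735⌉−⌈1192/735⌉ = 3−2 = 1  ← one
n=3: ⌈2384/735⌉−⌈1788/735⌉ = 4−3 = 1  ← one
n=4: ⌈2980/735⌉−⌈2384/735⌉ = 5−4 = 1  ← one
n=5: ⌈3576/735⌉−⌈2980/735⌉ = 5−5 = 0
n=6: ⌈4172/735⌉−⌈3576/735⌉ = 6−5 = 1  ← one
positions of the first 6 ones: 0 1 2 3 4 6


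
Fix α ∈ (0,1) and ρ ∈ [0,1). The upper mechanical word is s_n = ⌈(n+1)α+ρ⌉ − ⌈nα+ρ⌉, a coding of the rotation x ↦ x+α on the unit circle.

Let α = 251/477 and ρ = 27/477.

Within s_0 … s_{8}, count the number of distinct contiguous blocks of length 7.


2

t_n = ⌈(n·251+27)/477⌉ for n = 0 … 9:
  n=0…9: ⌈27/477⌉=1 ⌈278/477⌉=1 ⌈529/477⌉=2 ⌈780/477⌉=2 ⌈1031/477⌉=3 ⌈1282/477⌉=3 ⌈1533/477⌉=4 ⌈1784/477⌉=4 ⌈2035/477⌉=5 ⌈2286/477⌉=5
s_n = t_(n+1) − t_n for n = 0 … 8 gives
prefix = 010101010
slide a length-7 window over [0..6] … [2..8] (3 windows); first occurrence of each distinct factor:
  [  0..  6] 0101010
  [  1..  7] 1010101
  (the other 1 window repeats one of these)
distinct factors: {0101010, 1010101}
count = 2  (Sturmian bound for length 7 is 8)


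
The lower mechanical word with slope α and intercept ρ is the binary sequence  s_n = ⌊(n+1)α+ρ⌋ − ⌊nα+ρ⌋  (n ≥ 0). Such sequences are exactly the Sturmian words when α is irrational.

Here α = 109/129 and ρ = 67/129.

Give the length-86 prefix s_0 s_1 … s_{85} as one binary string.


11101111101111110111110111111011111011111101111101111101111110111110111111011111011111

n=0: ⌊(1·109+67)/129⌋ − ⌊(0·109+67)/129⌋ = ⌊176/129⌋ − ⌊67/129⌋ = 1 − 0 = 1
n=1: ⌊(2·109+67)/129⌋ − ⌊(1·109+67)/129⌋ = ⌊285/129⌋ − ⌊176/129⌋ = 2 − 1 = 1
n=2: ⌊(3·109+67)/129⌋ − ⌊(2·109+67)/129⌋ = ⌊394/129⌋ − ⌊285/129⌋ = 3 − 2 = 1
n=3: ⌊(4·109+67)/129⌋ − ⌊(3·109+67)/129⌋ = ⌊503/129⌋ − ⌊394/129⌋ = 3 − 3 = 0
n=4: ⌊(5·109+67)/129⌋ − ⌊(4·109+67)/129⌋ = ⌊612/129⌋ − ⌊503/129⌋ = 4 − 3 = 1
n=5: ⌊(6·109+67)/129⌋ − ⌊(5·109+67)/129⌋ = ⌊721/129⌋ − ⌊612/129⌋ = 5 − 4 = 1
n=6: ⌊(7·109+67)/129⌋ − ⌊(6·109+67)/129⌋ = ⌊830/129⌋ − ⌊721/129⌋ = 6 − 5 = 1
n=7: ⌊(8·109+67)/129⌋ − ⌊(7·109+67)/129⌋ = ⌊939/129⌋ − ⌊830/129⌋ = 7 − 6 = 1
n=8: ⌊(9·109+67)/129⌋ − ⌊(8·109+67)/129⌋ = ⌊1048/129⌋ − ⌊939/129⌋ = 8 − 7 = 1
n=9: ⌊(10·109+67)/129⌋ − ⌊(9·109+67)/129⌋ = ⌊1157/129⌋ − ⌊1048/129⌋ = 8 − 8 = 0
n=10: ⌊(11·109+67)/129⌋ − ⌊(10·109+67)/129⌋ = ⌊1266/129⌋ − ⌊1157/129⌋ = 9 − 8 = 1
n=11: ⌊(12·109+67)/129⌋ − ⌊(11·109+67)/129⌋ = ⌊1375/129⌋ − ⌊1266/129⌋ = 10 − 9 = 1
n=12: ⌊(13·109+67)/129⌋ − ⌊(12·109+67)/129⌋ = ⌊1484/129⌋ − ⌊1375/129⌋ = 11 − 10 = 1
n=13: ⌊(14·109+67)/129⌋ − ⌊(13·109+67)/129⌋ = ⌊1593/129⌋ − ⌊1484/129⌋ = 12 − 11 = 1
n=14: ⌊(15·109+67)/129⌋ − ⌊(14·109+67)/129⌋ = ⌊1702/129⌋ − ⌊1593/129⌋ = 13 − 12 = 1
n=15: ⌊(16·109+67)/129⌋ − ⌊(15·109+67)/129⌋ = ⌊1811/129⌋ − ⌊1702/129⌋ = 14 − 13 = 1
n=16: ⌊(17·109+67)/129⌋ − ⌊(16·109+67)/129⌋ = ⌊1920/129⌋ − ⌊1811/129⌋ = 14 − 14 = 0
n=17: ⌊(18·109+67)/129⌋ − ⌊(17·109+67)/129⌋ = ⌊2029/129⌋ − ⌊1920/129⌋ = 15 − 14 = 1
n=18: ⌊(19·109+67)/129⌋ − ⌊(18·109+67)/129⌋ = ⌊2138/129⌋ − ⌊2029/129⌋ = 16 − 15 = 1
n=19: ⌊(20·109+67)/129⌋ − ⌊(19·109+67)/129⌋ = ⌊2247/129⌋ − ⌊2138/129⌋ = 17 − 16 = 1
n=20: ⌊(21·109+67)/129⌋ − ⌊(20·109+67)/129⌋ = ⌊2356/129⌋ − ⌊2247/129⌋ = 18 − 17 = 1
n=21: ⌊(22·109+67)/129⌋ − ⌊(21·109+67)/129⌋ = ⌊2465/129⌋ − ⌊2356/129⌋ = 19 − 18 = 1
n=22: ⌊(23·109+67)/129⌋ − ⌊(22·109+67)/129⌋ = ⌊2574/129⌋ − ⌊2465/129⌋ = 19 − 19 = 0
n=23: ⌊(24·109+67)/129⌋ − ⌊(23·109+67)/129⌋ = ⌊2683/129⌋ − ⌊2574/129⌋ = 20 − 19 = 1
n=24: ⌊(25·109+67)/129⌋ − ⌊(24·109+67)/129⌋ = ⌊2792/129⌋ − ⌊2683/129⌋ = 21 − 20 = 1
n=25: ⌊(26·109+67)/129⌋ − ⌊(25·109+67)/129⌋ = ⌊2901/129⌋ − ⌊2792/129⌋ = 22 − 21 = 1
n=26: ⌊(27·109+67)/129⌋ − ⌊(26·109+67)/129⌋ = ⌊3010/129⌋ − ⌊2901/129⌋ = 23 − 22 = 1
n=27: ⌊(28·109+67)/129⌋ − ⌊(27·109+67)/129⌋ = ⌊3119/129⌋ − ⌊3010/129⌋ = 24 − 23 = 1
n=28: ⌊(29·109+67)/129⌋ − ⌊(28·109+67)/129⌋ = ⌊3228/129⌋ − ⌊3119/129⌋ = 25 − 24 = 1
n=29: ⌊(30·109+67)/129⌋ − ⌊(29·109+67)/129⌋ = ⌊3337/129⌋ − ⌊3228/129⌋ = 25 − 25 = 0
n=30: ⌊(31·109+67)/129⌋ − ⌊(30·109+67)/129⌋ = ⌊3446/129⌋ − ⌊3337/129⌋ = 26 − 25 = 1
n=31: ⌊(32·109+67)/129⌋ − ⌊(31·109+67)/129⌋ = ⌊3555/129⌋ − ⌊3446/129⌋ = 27 − 26 = 1
n=32: ⌊(33·109+67)/129⌋ − ⌊(32·109+67)/129⌋ = ⌊3664/129⌋ − ⌊3555/129⌋ = 28 − 27 = 1
n=33: ⌊(34·109+67)/129⌋ − ⌊(33·109+67)/129⌋ = ⌊3773/129⌋ − ⌊3664/129⌋ = 29 − 28 = 1
n=34: ⌊(35·109+67)/129⌋ − ⌊(34·109+67)/129⌋ = ⌊3882/129⌋ − ⌊3773/129⌋ = 30 − 29 = 1
n=35: ⌊(36·109+67)/129⌋ − ⌊(35·109+67)/129⌋ = ⌊3991/129⌋ − ⌊3882/129⌋ = 30 − 30 = 0
n=36: ⌊(37·109+67)/129⌋ − ⌊(36·109+67)/129⌋ = ⌊4100/129⌋ − ⌊3991/129⌋ = 31 − 30 = 1
n=37: ⌊(38·109+67)/129⌋ − ⌊(37·109+67)/129⌋ = ⌊4209/129⌋ − ⌊4100/129⌋ = 32 − 31 = 1
n=38: ⌊(39·109+67)/129⌋ − ⌊(38·109+67)/129⌋ = ⌊4318/129⌋ − ⌊4209/129⌋ = 33 − 32 = 1
n=39: ⌊(40·109+67)/129⌋ − ⌊(39·109+67)/129⌋ = ⌊4427/129⌋ − ⌊4318/129⌋ = 34 − 33 = 1
n=40: ⌊(41·109+67)/129⌋ − ⌊(40·109+67)/129⌋ = ⌊4536/129⌋ − ⌊4427/129⌋ = 35 − 34 = 1
n=41: ⌊(42·109+67)/129⌋ − ⌊(41·109+67)/129⌋ = ⌊4645/129⌋ − ⌊4536/129⌋ = 36 − 35 = 1
n=42: ⌊(43·109+67)/129⌋ − ⌊(42·109+67)/129⌋ = ⌊4754/129⌋ − ⌊4645/129⌋ = 36 − 36 = 0
n=43: ⌊(44·109+67)/129⌋ − ⌊(43·109+67)/129⌋ = ⌊4863/129⌋ − ⌊4754/129⌋ = 37 − 36 = 1
n=44: ⌊(45·109+67)/129⌋ − ⌊(44·109+67)/129⌋ = ⌊4972/129⌋ − ⌊4863/129⌋ = 38 − 37 = 1
n=45: ⌊(46·109+67)/129⌋ − ⌊(45·109+67)/129⌋ = ⌊5081/129⌋ − ⌊4972/129⌋ = 39 − 38 = 1
n=46: ⌊(47·109+67)/129⌋ − ⌊(46·109+67)/129⌋ = ⌊5190/129⌋ − ⌊5081/129⌋ = 40 − 39 = 1
n=47: ⌊(48·109+67)/129⌋ − ⌊(47·109+67)/129⌋ = ⌊5299/129⌋ − ⌊5190/129⌋ = 41 − 40 = 1
n=48: ⌊(49·109+67)/129⌋ − ⌊(48·109+67)/129⌋ = ⌊5408/129⌋ − ⌊5299/129⌋ = 41 − 41 = 0
n=49: ⌊(50·109+67)/129⌋ − ⌊(49·109+67)/129⌋ = ⌊5517/129⌋ − ⌊5408/129⌋ = 42 − 41 = 1
n=50: ⌊(51·109+67)/129⌋ − ⌊(50·109+67)/129⌋ = ⌊5626/129⌋ − ⌊5517/129⌋ = 43 − 42 = 1
n=51: ⌊(52·109+67)/129⌋ − ⌊(51·109+67)/129⌋ = ⌊5735/129⌋ − ⌊5626/129⌋ = 44 − 43 = 1
n=52: ⌊(53·109+67)/129⌋ − ⌊(52·109+67)/129⌋ = ⌊5844/129⌋ − ⌊5735/129⌋ = 45 − 44 = 1
n=53: ⌊(54·109+67)/129⌋ − ⌊(53·109+67)/129⌋ = ⌊5953/129⌋ − ⌊5844/129⌋ = 46 − 45 = 1
n=54: ⌊(55·109+67)/129⌋ − ⌊(54·109+67)/129⌋ = ⌊6062/129⌋ − ⌊5953/129⌋ = 46 − 46 = 0
n=55: ⌊(56·109+67)/129⌋ − ⌊(55·109+67)/129⌋ = ⌊6171/129⌋ − ⌊6062/129⌋ = 47 − 46 = 1
n=56: ⌊(57·109+67)/129⌋ − ⌊(56·109+67)/129⌋ = ⌊6280/129⌋ − ⌊6171/129⌋ = 48 − 47 = 1
n=57: ⌊(58·109+67)/129⌋ − ⌊(57·109+67)/129⌋ = ⌊6389/129⌋ − ⌊6280/129⌋ = 49 − 48 = 1
n=58: ⌊(59·109+67)/129⌋ − ⌊(58·109+67)/129⌋ = ⌊6498/129⌋ − ⌊6389/129⌋ = 50 − 49 = 1
n=59: ⌊(60·109+67)/129⌋ − ⌊(59·109+67)/129⌋ = ⌊6607/129⌋ − ⌊6498/129⌋ = 51 − 50 = 1
n=60: ⌊(61·109+67)/129⌋ − ⌊(60·109+67)/129⌋ = ⌊6716/129⌋ − ⌊6607/129⌋ = 52 − 51 = 1
n=61: ⌊(62·109+67)/129⌋ − ⌊(61·109+67)/129⌋ = ⌊6825/129⌋ − ⌊6716/129⌋ = 52 − 52 = 0
n=62: ⌊(63·109+67)/129⌋ − ⌊(62·109+67)/129⌋ = ⌊6934/129⌋ − ⌊6825/129⌋ = 53 − 52 = 1
n=63: ⌊(64·109+67)/129⌋ − ⌊(63·109+67)/129⌋ = ⌊7043/129⌋ − ⌊6934/129⌋ = 54 − 53 = 1
n=64: ⌊(65·109+67)/129⌋ − ⌊(64·109+67)/129⌋ = ⌊7152/129⌋ − ⌊7043/129⌋ = 55 − 54 = 1
n=65: ⌊(66·109+67)/129⌋ − ⌊(65·109+67)/129⌋ = ⌊7261/129⌋ − ⌊7152/129⌋ = 56 − 55 = 1
n=66: ⌊(67·109+67)/129⌋ − ⌊(66·109+67)/129⌋ = ⌊7370/129⌋ − ⌊7261/129⌋ = 57 − 56 = 1
n=67: ⌊(68·109+67)/129⌋ − ⌊(67·109+67)/129⌋ = ⌊7479/129⌋ − ⌊7370/129⌋ = 57 − 57 = 0
n=68: ⌊(69·109+67)/129⌋ − ⌊(68·109+67)/129⌋ = ⌊7588/129⌋ − ⌊7479/129⌋ = 58 − 57 = 1
n=69: ⌊(70·109+67)/129⌋ − ⌊(69·109+67)/129⌋ = ⌊7697/129⌋ − ⌊7588/129⌋ = 59 − 58 = 1
n=70: ⌊(71·109+67)/129⌋ − ⌊(70·109+67)/129⌋ = ⌊7806/129⌋ − ⌊7697/129⌋ = 60 − 59 = 1
n=71: ⌊(72·109+67)/129⌋ − ⌊(71·109+67)/129⌋ = ⌊7915/129⌋ − ⌊7806/129⌋ = 61 − 60 = 1
n=72: ⌊(73·109+67)/129⌋ − ⌊(72·109+67)/129⌋ = ⌊8024/129⌋ − ⌊7915/129⌋ = 62 − 61 = 1
n=73: ⌊(74·109+67)/129⌋ − ⌊(73·109+67)/129⌋ = ⌊8133/129⌋ − ⌊8024/129⌋ = 63 − 62 = 1
n=74: ⌊(75·109+67)/129⌋ − ⌊(74·109+67)/129⌋ = ⌊8242/129⌋ − ⌊8133/129⌋ = 63 − 63 = 0
n=75: ⌊(76·109+67)/129⌋ − ⌊(75·109+67)/129⌋ = ⌊8351/129⌋ − ⌊8242/129⌋ = 64 − 63 = 1
n=76: ⌊(77·109+67)/129⌋ − ⌊(76·109+67)/129⌋ = ⌊8460/129⌋ − ⌊8351/129⌋ = 65 − 64 = 1
n=77: ⌊(78·109+67)/129⌋ − ⌊(77·109+67)/129⌋ = ⌊8569/129⌋ − ⌊8460/129⌋ = 66 − 65 = 1
n=78: ⌊(79·109+67)/129⌋ − ⌊(78·109+67)/129⌋ = ⌊8678/129⌋ − ⌊8569/129⌋ = 67 − 66 = 1
n=79: ⌊(80·109+67)/129⌋ − ⌊(79·109+67)/129⌋ = ⌊8787/129⌋ − ⌊8678/129⌋ = 68 − 67 = 1
n=80: ⌊(81·109+67)/129⌋ − ⌊(80·109+67)/129⌋ = ⌊8896/129⌋ − ⌊8787/129⌋ = 68 − 68 = 0
n=81: ⌊(82·109+67)/129⌋ − ⌊(81·109+67)/129⌋ = ⌊9005/129⌋ − ⌊8896/129⌋ = 69 − 68 = 1
n=82: ⌊(83·109+67)/129⌋ − ⌊(82·109+67)/129⌋ = ⌊9114/129⌋ − ⌊9005/129⌋ = 70 − 69 = 1
n=83: ⌊(84·109+67)/129⌋ − ⌊(83·109+67)/129⌋ = ⌊9223/129⌋ − ⌊9114/129⌋ = 71 − 70 = 1
n=84: ⌊(85·109+67)/129⌋ − ⌊(84·109+67)/129⌋ = ⌊9332/129⌋ − ⌊9223/129⌋ = 72 − 71 = 1
n=85: ⌊(86·109+67)/129⌋ − ⌊(85·109+67)/129⌋ = ⌊9441/129⌋ − ⌊9332/129⌋ = 73 − 72 = 1
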